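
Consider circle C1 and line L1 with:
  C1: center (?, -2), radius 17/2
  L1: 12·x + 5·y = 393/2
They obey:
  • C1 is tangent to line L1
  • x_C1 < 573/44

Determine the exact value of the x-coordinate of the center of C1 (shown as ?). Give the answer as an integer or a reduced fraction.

8

1. [C1‖L1]  x_C1² − (413/12)x_C1 + 634/3 = 0  ⇒  x_C1 = 8 or 317/12
2. given x_C1 < 573/44: keep 8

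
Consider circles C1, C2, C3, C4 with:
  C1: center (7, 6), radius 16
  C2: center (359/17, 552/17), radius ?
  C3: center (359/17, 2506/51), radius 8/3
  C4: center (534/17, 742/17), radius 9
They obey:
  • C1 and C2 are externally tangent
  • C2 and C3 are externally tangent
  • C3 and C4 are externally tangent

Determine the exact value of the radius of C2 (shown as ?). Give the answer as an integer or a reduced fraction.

1. [ext C1·C2]  r_C2² + 32r_C2 − 644 = 0  ⇒  r_C2 = 14 (r>0 drops 1)
2. [ext C2·C3]  r_C2² + (16/3)r_C2 − 812/3 = 0  ⇒  r_C2 = 14 (r>0 drops 1)

14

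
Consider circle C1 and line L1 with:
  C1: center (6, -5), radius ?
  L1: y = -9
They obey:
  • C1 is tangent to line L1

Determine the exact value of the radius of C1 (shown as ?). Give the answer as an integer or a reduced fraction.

1. [C1‖L1]  r_C1² − 16 = 0  ⇒  r_C1 = 4 (r>0 drops 1)

4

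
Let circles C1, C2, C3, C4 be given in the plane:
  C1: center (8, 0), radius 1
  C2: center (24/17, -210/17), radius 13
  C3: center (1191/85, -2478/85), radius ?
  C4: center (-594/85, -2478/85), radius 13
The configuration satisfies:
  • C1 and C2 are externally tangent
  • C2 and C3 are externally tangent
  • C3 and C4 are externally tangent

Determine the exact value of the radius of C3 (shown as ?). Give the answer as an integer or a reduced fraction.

8

1. [ext C2·C3]  r_C3² + 26r_C3 − 272 = 0  ⇒  r_C3 = 8 (r>0 drops 1)
2. [ext C3·C4]  r_C3² + 26r_C3 − 272 = 0  ⇒  r_C3 = 8 (r>0 drops 1)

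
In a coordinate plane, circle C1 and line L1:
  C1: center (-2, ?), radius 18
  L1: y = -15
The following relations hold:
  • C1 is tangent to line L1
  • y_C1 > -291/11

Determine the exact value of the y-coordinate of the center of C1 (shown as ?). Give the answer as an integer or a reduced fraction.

3

1. [C1‖L1]  y_C1² + 30y_C1 − 99 = 0  ⇒  y_C1 = -33 or 3
2. given y_C1 > -291/11: keep 3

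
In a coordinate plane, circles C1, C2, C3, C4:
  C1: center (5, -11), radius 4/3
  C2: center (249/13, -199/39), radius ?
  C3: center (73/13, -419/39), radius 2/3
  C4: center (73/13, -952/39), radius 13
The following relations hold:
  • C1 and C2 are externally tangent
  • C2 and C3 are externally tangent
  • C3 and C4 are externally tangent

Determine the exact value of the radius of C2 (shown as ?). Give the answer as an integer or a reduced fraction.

1. [ext C1·C2]  r_C2² + (8/3)r_C2 − 700/3 = 0  ⇒  r_C2 = 14 (r>0 drops 1)
2. [ext C2·C3]  r_C2² + (4/3)r_C2 − 644/3 = 0  ⇒  r_C2 = 14 (r>0 drops 1)

14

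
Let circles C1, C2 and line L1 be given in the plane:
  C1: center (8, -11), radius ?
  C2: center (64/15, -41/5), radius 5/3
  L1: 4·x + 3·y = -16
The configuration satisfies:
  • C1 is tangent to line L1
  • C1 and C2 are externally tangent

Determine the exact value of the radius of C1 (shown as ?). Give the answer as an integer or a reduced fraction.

3

1. [C1‖L1]  r_C1² − 9 = 0  ⇒  r_C1 = 3 (r>0 drops 1)
2. [ext C1·C2]  r_C1² + (10/3)r_C1 − 19 = 0  ⇒  r_C1 = 3 (r>0 drops 1)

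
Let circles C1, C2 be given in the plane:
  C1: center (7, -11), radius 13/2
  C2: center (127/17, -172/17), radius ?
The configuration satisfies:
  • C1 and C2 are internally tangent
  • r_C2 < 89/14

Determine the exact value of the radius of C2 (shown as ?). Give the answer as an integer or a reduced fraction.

1. [int C1,C2]  r_C2² − 13r_C2 + 165/4 = 0  ⇒  r_C2 = 11/2 or 15/2
2. given r_C2 < 89/14: keep 11/2

11/2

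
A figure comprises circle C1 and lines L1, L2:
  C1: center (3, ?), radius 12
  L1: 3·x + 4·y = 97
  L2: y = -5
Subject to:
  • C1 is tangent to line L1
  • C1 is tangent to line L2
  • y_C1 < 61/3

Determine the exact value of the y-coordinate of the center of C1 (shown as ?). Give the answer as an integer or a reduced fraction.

7

1. [C1‖L1]  y_C1² − 44y_C1 + 259 = 0  ⇒  y_C1 = 7 or 37
2. [C1‖L2]  y_C1² + 10y_C1 − 119 = 0  ⇒  y_C1 = -17 or 7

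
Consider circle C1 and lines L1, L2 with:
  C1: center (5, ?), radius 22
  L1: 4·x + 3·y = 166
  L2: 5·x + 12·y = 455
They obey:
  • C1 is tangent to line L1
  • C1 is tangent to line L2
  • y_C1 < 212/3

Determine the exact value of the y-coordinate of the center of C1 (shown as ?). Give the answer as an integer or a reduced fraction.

1. [C1‖L1]  y_C1² − (292/3)y_C1 + 1024 = 0  ⇒  y_C1 = 12 or 256/3
2. [C1‖L2]  y_C1² − (215/3)y_C1 + 716 = 0  ⇒  y_C1 = 12 or 179/3

12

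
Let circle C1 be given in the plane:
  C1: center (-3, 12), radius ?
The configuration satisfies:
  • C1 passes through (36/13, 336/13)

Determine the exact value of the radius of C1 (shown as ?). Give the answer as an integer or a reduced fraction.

15

1. [C1∋P]  r_C1² − 225 = 0  ⇒  r_C1 = 15 (r>0 drops 1)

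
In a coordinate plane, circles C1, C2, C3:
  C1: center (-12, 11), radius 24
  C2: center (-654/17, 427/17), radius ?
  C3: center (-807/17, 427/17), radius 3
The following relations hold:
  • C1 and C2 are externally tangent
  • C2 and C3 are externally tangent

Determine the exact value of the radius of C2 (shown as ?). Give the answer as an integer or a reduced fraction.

1. [ext C1·C2]  r_C2² + 48r_C2 − 324 = 0  ⇒  r_C2 = 6 (r>0 drops 1)
2. [ext C2·C3]  r_C2² + 6r_C2 − 72 = 0  ⇒  r_C2 = 6 (r>0 drops 1)

6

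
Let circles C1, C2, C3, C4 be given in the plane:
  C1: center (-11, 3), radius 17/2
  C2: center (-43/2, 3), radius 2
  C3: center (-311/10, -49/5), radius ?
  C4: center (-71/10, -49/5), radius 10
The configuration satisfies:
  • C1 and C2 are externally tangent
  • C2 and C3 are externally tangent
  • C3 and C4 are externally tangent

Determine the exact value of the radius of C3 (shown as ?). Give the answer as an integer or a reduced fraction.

1. [ext C2·C3]  r_C3² + 4r_C3 − 252 = 0  ⇒  r_C3 = 14 (r>0 drops 1)
2. [ext C3·C4]  r_C3² + 20r_C3 − 476 = 0  ⇒  r_C3 = 14 (r>0 drops 1)

14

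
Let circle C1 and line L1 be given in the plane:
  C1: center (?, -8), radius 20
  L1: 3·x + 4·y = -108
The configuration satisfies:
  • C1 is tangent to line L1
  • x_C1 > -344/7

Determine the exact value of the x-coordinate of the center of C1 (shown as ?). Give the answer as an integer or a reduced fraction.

8

1. [C1‖L1]  x_C1² + (152/3)x_C1 − 1408/3 = 0  ⇒  x_C1 = -176/3 or 8
2. given x_C1 > -344/7: keep 8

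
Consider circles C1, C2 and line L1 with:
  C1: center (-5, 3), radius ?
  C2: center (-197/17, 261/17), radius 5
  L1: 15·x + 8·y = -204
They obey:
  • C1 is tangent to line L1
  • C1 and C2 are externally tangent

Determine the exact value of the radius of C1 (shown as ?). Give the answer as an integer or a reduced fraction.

9

1. [C1‖L1]  r_C1² − 81 = 0  ⇒  r_C1 = 9 (r>0 drops 1)
2. [ext C1·C2]  r_C1² + 10r_C1 − 171 = 0  ⇒  r_C1 = 9 (r>0 drops 1)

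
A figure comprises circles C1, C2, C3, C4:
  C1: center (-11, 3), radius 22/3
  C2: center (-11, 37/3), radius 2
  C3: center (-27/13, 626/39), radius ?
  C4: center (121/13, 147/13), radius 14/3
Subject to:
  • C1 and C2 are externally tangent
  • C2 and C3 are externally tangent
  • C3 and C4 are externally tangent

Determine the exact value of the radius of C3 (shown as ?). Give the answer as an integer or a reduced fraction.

23/3

1. [ext C2·C3]  r_C3² + 4r_C3 − 805/9 = 0  ⇒  r_C3 = 23/3 (r>0 drops 1)
2. [ext C3·C4]  r_C3² + (28/3)r_C3 − 391/3 = 0  ⇒  r_C3 = 23/3 (r>0 drops 1)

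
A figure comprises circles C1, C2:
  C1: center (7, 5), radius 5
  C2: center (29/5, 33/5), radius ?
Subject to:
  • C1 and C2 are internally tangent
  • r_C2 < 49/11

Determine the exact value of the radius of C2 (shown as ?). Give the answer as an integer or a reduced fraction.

1. [int C1,C2]  r_C2² − 10r_C2 + 21 = 0  ⇒  r_C2 = 3 or 7
2. given r_C2 < 49/11: keep 3

3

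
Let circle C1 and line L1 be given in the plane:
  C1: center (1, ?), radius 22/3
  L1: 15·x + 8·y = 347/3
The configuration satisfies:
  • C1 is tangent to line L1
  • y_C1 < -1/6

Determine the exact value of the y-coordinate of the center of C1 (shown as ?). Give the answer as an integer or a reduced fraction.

1. [C1‖L1]  y_C1² − (151/6)y_C1 − 169/2 = 0  ⇒  y_C1 = -3 or 169/6
2. given y_C1 < -1/6: keep -3

-3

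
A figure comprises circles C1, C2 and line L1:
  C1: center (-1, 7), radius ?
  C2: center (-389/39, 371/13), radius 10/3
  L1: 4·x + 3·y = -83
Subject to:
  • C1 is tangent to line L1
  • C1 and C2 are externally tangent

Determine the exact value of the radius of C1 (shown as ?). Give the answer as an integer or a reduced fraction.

1. [C1‖L1]  r_C1² − 400 = 0  ⇒  r_C1 = 20 (r>0 drops 1)
2. [ext C1·C2]  r_C1² + (20/3)r_C1 − 1600/3 = 0  ⇒  r_C1 = 20 (r>0 drops 1)

20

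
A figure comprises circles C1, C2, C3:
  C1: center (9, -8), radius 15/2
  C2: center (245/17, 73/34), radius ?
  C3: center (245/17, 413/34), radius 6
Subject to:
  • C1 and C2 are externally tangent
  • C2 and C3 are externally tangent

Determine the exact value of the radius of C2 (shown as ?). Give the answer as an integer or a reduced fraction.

4

1. [ext C1·C2]  r_C2² + 15r_C2 − 76 = 0  ⇒  r_C2 = 4 (r>0 drops 1)
2. [ext C2·C3]  r_C2² + 12r_C2 − 64 = 0  ⇒  r_C2 = 4 (r>0 drops 1)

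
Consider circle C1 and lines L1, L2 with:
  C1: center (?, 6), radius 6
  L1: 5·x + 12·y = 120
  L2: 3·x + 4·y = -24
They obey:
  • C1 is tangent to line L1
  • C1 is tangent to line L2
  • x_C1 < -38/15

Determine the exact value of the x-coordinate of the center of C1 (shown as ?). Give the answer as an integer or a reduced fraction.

-6

1. [C1‖L1]  x_C1² − (96/5)x_C1 − 756/5 = 0  ⇒  x_C1 = -6 or 126/5
2. [C1‖L2]  x_C1² + 32x_C1 + 156 = 0  ⇒  x_C1 = -26 or -6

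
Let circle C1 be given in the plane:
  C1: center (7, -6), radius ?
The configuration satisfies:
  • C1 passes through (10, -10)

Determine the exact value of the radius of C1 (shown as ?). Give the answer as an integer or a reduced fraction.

1. [C1∋P]  r_C1² − 25 = 0  ⇒  r_C1 = 5 (r>0 drops 1)

5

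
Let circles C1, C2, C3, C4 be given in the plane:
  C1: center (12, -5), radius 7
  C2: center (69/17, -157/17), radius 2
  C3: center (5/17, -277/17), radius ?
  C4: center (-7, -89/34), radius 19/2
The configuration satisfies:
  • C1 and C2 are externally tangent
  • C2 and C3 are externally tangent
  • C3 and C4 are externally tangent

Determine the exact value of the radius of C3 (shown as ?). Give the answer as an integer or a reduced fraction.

1. [ext C2·C3]  r_C3² + 4r_C3 − 60 = 0  ⇒  r_C3 = 6 (r>0 drops 1)
2. [ext C3·C4]  r_C3² + 19r_C3 − 150 = 0  ⇒  r_C3 = 6 (r>0 drops 1)

6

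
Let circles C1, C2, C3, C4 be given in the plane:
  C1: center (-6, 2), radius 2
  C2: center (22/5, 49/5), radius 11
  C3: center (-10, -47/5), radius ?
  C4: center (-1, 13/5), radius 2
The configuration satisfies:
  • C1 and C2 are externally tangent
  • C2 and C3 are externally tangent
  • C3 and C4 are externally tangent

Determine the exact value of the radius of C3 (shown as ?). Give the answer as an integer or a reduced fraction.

13

1. [ext C2·C3]  r_C3² + 22r_C3 − 455 = 0  ⇒  r_C3 = 13 (r>0 drops 1)
2. [ext C3·C4]  r_C3² + 4r_C3 − 221 = 0  ⇒  r_C3 = 13 (r>0 drops 1)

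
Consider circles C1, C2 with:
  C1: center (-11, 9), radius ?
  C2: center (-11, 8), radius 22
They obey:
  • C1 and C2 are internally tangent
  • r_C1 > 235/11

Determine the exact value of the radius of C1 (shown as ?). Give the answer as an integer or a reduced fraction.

1. [int C1,C2]  r_C1² − 44r_C1 + 483 = 0  ⇒  r_C1 = 21 or 23
2. given r_C1 > 235/11: keep 23

23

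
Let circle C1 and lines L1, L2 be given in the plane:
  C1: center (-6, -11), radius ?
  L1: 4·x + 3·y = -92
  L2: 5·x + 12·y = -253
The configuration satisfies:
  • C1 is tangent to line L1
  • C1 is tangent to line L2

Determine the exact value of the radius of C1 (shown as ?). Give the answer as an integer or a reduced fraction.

7

1. [C1‖L1]  r_C1² − 49 = 0  ⇒  r_C1 = 7 (r>0 drops 1)
2. [C1‖L2]  r_C1² − 49 = 0  ⇒  r_C1 = 7 (r>0 drops 1)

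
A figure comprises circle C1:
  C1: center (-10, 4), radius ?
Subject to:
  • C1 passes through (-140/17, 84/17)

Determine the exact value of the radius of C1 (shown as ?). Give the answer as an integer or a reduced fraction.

1. [C1∋P]  r_C1² − 4 = 0  ⇒  r_C1 = 2 (r>0 drops 1)

2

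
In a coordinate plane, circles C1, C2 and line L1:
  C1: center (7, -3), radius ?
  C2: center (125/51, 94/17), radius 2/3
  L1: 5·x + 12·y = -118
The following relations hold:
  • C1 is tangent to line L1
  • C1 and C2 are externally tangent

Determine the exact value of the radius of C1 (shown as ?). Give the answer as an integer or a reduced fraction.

1. [C1‖L1]  r_C1² − 81 = 0  ⇒  r_C1 = 9 (r>0 drops 1)
2. [ext C1·C2]  r_C1² + (4/3)r_C1 − 93 = 0  ⇒  r_C1 = 9 (r>0 drops 1)

9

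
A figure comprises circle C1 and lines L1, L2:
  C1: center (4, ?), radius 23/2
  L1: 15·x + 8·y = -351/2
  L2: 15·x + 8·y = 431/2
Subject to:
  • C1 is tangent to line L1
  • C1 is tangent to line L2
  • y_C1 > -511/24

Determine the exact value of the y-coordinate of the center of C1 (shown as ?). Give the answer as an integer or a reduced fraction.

-5

1. [C1‖L1]  y_C1² + (471/8)y_C1 + 2155/8 = 0  ⇒  y_C1 = -431/8 or -5
2. [C1‖L2]  y_C1² − (311/8)y_C1 − 1755/8 = 0  ⇒  y_C1 = -5 or 351/8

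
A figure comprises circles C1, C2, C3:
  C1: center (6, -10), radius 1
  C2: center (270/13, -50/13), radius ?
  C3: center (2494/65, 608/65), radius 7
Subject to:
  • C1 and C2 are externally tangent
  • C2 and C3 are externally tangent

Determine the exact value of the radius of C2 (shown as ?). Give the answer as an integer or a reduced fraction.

15

1. [ext C1·C2]  r_C2² + 2r_C2 − 255 = 0  ⇒  r_C2 = 15 (r>0 drops 1)
2. [ext C2·C3]  r_C2² + 14r_C2 − 435 = 0  ⇒  r_C2 = 15 (r>0 drops 1)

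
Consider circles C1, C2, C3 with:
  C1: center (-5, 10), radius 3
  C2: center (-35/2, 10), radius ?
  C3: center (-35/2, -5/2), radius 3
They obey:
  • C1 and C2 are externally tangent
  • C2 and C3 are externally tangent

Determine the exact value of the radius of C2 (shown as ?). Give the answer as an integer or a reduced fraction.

19/2

1. [ext C1·C2]  r_C2² + 6r_C2 − 589/4 = 0  ⇒  r_C2 = 19/2 (r>0 drops 1)
2. [ext C2·C3]  r_C2² + 6r_C2 − 589/4 = 0  ⇒  r_C2 = 19/2 (r>0 drops 1)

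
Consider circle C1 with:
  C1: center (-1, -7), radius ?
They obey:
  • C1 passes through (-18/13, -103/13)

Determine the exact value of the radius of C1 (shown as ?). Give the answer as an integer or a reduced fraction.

1. [C1∋P]  r_C1² − 1 = 0  ⇒  r_C1 = 1 (r>0 drops 1)

1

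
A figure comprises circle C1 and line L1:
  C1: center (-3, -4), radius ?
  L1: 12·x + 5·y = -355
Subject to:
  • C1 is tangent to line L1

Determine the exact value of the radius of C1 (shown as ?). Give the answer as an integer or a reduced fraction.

23

1. [C1‖L1]  r_C1² − 529 = 0  ⇒  r_C1 = 23 (r>0 drops 1)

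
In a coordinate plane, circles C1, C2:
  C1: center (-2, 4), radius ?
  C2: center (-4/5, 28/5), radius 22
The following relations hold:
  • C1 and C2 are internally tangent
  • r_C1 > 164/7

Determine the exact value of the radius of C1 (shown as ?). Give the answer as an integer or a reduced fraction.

24

1. [int C1,C2]  r_C1² − 44r_C1 + 480 = 0  ⇒  r_C1 = 20 or 24
2. given r_C1 > 164/7: keep 24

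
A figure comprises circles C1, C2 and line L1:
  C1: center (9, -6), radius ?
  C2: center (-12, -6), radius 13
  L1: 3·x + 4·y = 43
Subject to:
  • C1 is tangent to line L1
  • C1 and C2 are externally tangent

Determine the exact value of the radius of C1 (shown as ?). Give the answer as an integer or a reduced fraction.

1. [C1‖L1]  r_C1² − 64 = 0  ⇒  r_C1 = 8 (r>0 drops 1)
2. [ext C1·C2]  r_C1² + 26r_C1 − 272 = 0  ⇒  r_C1 = 8 (r>0 drops 1)

8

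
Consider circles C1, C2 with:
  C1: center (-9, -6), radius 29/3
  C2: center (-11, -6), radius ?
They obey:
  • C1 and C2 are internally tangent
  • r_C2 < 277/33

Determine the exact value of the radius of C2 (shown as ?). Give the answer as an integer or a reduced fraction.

23/3

1. [int C1,C2]  r_C2² − (58/3)r_C2 + 805/9 = 0  ⇒  r_C2 = 23/3 or 35/3
2. given r_C2 < 277/33: keep 23/3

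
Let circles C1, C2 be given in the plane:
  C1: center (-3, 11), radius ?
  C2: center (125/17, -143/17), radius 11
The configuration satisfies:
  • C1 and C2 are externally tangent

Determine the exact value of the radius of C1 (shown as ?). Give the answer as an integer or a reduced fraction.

11

1. [ext C1·C2]  r_C1² + 22r_C1 − 363 = 0  ⇒  r_C1 = 11 (r>0 drops 1)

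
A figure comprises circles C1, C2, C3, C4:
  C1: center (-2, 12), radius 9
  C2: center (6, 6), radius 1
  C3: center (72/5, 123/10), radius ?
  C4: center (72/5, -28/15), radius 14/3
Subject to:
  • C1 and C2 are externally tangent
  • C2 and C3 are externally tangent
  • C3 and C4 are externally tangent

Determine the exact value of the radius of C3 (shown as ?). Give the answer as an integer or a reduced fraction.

1. [ext C2·C3]  r_C3² + 2r_C3 − 437/4 = 0  ⇒  r_C3 = 19/2 (r>0 drops 1)
2. [ext C3·C4]  r_C3² + (28/3)r_C3 − 2147/12 = 0  ⇒  r_C3 = 19/2 (r>0 drops 1)

19/2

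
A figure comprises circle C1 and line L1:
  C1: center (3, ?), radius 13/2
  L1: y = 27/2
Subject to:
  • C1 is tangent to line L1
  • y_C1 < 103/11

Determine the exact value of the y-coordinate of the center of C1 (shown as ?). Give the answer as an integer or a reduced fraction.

7

1. [C1‖L1]  y_C1² − 27y_C1 + 140 = 0  ⇒  y_C1 = 7 or 20
2. given y_C1 < 103/11: keep 7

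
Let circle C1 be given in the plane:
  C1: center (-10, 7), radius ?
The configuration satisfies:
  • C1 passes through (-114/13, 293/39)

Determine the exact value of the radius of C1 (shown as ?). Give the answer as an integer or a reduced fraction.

1. [C1∋P]  r_C1² − 16/9 = 0  ⇒  r_C1 = 4/3 (r>0 drops 1)

4/3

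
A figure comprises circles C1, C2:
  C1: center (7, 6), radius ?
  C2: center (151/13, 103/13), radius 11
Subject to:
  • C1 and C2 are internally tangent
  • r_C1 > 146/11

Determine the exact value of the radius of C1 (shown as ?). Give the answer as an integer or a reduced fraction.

16

1. [int C1,C2]  r_C1² − 22r_C1 + 96 = 0  ⇒  r_C1 = 6 or 16
2. given r_C1 > 146/11: keep 16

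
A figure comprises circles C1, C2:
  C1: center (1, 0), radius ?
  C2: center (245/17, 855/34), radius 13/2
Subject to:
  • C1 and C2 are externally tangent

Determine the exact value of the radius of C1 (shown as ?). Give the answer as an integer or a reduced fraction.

22

1. [ext C1·C2]  r_C1² + 13r_C1 − 770 = 0  ⇒  r_C1 = 22 (r>0 drops 1)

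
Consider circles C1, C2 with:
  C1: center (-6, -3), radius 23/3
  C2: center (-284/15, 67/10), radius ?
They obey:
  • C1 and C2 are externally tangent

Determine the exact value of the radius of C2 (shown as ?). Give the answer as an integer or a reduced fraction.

17/2

1. [ext C1·C2]  r_C2² + (46/3)r_C2 − 2431/12 = 0  ⇒  r_C2 = 17/2 (r>0 drops 1)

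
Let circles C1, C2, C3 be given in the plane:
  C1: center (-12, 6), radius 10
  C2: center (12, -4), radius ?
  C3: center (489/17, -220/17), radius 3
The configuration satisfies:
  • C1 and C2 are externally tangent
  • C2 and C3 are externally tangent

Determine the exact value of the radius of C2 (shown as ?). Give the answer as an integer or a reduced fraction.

1. [ext C1·C2]  r_C2² + 20r_C2 − 576 = 0  ⇒  r_C2 = 16 (r>0 drops 1)
2. [ext C2·C3]  r_C2² + 6r_C2 − 352 = 0  ⇒  r_C2 = 16 (r>0 drops 1)

16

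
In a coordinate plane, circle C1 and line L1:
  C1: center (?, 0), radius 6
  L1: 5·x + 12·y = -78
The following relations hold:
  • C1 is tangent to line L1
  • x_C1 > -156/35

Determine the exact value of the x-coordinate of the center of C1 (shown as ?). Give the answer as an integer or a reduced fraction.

0

1. [C1‖L1]  x_C1² + (156/5)x_C1 = 0  ⇒  x_C1 = -156/5 or 0
2. given x_C1 > -156/35: keep 0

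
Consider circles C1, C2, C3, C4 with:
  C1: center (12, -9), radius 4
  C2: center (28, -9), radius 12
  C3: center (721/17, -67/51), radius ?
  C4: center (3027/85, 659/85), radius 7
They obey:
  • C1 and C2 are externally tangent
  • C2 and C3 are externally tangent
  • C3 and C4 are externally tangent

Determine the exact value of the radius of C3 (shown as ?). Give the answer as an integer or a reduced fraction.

1. [ext C2·C3]  r_C3² + 24r_C3 − 1105/9 = 0  ⇒  r_C3 = 13/3 (r>0 drops 1)
2. [ext C3·C4]  r_C3² + 14r_C3 − 715/9 = 0  ⇒  r_C3 = 13/3 (r>0 drops 1)

13/3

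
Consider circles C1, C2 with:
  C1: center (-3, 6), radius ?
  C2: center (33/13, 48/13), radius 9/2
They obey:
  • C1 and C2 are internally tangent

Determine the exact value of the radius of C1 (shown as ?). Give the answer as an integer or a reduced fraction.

1. [int C1,C2]  r_C1² − 9r_C1 − 63/4 = 0  ⇒  r_C1 = 21/2 (r>0 drops 1)

21/2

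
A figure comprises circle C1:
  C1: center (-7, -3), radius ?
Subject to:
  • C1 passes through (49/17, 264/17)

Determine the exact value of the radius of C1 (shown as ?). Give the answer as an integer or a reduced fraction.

1. [C1∋P]  r_C1² − 441 = 0  ⇒  r_C1 = 21 (r>0 drops 1)

21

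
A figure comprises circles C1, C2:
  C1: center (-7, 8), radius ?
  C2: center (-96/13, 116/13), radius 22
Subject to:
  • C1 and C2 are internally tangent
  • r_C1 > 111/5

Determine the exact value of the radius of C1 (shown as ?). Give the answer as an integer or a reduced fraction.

23

1. [int C1,C2]  r_C1² − 44r_C1 + 483 = 0  ⇒  r_C1 = 21 or 23
2. given r_C1 > 111/5: keep 23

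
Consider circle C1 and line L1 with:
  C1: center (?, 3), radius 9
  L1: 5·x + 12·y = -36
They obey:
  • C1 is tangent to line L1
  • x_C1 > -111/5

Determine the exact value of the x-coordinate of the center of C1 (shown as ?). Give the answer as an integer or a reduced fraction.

9

1. [C1‖L1]  x_C1² + (144/5)x_C1 − 1701/5 = 0  ⇒  x_C1 = -189/5 or 9
2. given x_C1 > -111/5: keep 9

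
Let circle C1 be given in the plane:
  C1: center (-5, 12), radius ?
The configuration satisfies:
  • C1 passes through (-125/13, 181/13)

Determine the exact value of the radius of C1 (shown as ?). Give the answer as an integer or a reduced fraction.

5

1. [C1∋P]  r_C1² − 25 = 0  ⇒  r_C1 = 5 (r>0 drops 1)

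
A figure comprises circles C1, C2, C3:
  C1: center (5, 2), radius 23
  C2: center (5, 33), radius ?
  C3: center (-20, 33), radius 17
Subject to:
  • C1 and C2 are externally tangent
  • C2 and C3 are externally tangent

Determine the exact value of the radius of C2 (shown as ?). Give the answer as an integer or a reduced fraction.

8

1. [ext C1·C2]  r_C2² + 46r_C2 − 432 = 0  ⇒  r_C2 = 8 (r>0 drops 1)
2. [ext C2·C3]  r_C2² + 34r_C2 − 336 = 0  ⇒  r_C2 = 8 (r>0 drops 1)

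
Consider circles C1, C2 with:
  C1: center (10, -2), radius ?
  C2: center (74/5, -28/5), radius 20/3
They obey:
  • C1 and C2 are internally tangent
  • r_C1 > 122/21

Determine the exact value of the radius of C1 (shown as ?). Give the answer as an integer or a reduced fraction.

1. [int C1,C2]  r_C1² − (40/3)r_C1 + 76/9 = 0  ⇒  r_C1 = 2/3 or 38/3
2. given r_C1 > 122/21: keep 38/3

38/3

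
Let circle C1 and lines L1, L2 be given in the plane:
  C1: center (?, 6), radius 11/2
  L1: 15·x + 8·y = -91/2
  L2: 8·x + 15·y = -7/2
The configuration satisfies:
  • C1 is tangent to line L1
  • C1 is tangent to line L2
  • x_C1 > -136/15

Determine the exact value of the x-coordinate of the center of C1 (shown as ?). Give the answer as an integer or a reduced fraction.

0

1. [C1‖L1]  x_C1² + (187/15)x_C1 = 0  ⇒  x_C1 = -187/15 or 0
2. [C1‖L2]  x_C1² + (187/8)x_C1 = 0  ⇒  x_C1 = -187/8 or 0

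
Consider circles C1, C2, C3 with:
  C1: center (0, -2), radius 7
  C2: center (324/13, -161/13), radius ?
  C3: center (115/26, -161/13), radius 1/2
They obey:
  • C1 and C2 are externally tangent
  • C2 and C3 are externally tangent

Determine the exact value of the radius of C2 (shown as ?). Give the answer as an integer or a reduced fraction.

20

1. [ext C1·C2]  r_C2² + 14r_C2 − 680 = 0  ⇒  r_C2 = 20 (r>0 drops 1)
2. [ext C2·C3]  r_C2² + 1r_C2 − 420 = 0  ⇒  r_C2 = 20 (r>0 drops 1)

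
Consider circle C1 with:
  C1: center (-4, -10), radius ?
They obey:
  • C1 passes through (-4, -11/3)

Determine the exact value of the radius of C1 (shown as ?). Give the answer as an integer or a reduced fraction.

19/3

1. [C1∋P]  r_C1² − 361/9 = 0  ⇒  r_C1 = 19/3 (r>0 drops 1)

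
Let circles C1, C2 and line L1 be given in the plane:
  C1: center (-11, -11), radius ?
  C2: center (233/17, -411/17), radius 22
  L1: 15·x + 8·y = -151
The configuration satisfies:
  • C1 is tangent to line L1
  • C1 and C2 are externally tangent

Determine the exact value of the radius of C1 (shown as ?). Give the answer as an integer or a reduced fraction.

1. [C1‖L1]  r_C1² − 36 = 0  ⇒  r_C1 = 6 (r>0 drops 1)
2. [ext C1·C2]  r_C1² + 44r_C1 − 300 = 0  ⇒  r_C1 = 6 (r>0 drops 1)

6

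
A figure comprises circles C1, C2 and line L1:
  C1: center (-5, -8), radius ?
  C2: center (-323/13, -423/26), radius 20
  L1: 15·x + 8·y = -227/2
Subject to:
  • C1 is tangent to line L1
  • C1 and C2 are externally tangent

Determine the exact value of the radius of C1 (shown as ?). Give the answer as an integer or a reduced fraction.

3/2

1. [C1‖L1]  r_C1² − 9/4 = 0  ⇒  r_C1 = 3/2 (r>0 drops 1)
2. [ext C1·C2]  r_C1² + 40r_C1 − 249/4 = 0  ⇒  r_C1 = 3/2 (r>0 drops 1)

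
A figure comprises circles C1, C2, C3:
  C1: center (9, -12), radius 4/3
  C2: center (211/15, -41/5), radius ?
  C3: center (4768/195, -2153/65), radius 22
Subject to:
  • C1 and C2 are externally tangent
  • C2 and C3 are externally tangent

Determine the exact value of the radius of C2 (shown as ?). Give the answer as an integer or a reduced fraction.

5

1. [ext C1·C2]  r_C2² + (8/3)r_C2 − 115/3 = 0  ⇒  r_C2 = 5 (r>0 drops 1)
2. [ext C2·C3]  r_C2² + 44r_C2 − 245 = 0  ⇒  r_C2 = 5 (r>0 drops 1)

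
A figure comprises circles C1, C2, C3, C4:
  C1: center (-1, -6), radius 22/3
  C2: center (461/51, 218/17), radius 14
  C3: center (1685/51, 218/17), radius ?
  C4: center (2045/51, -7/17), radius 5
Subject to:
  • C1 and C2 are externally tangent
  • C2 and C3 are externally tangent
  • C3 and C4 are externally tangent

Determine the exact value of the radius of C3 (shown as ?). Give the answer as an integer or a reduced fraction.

1. [ext C2·C3]  r_C3² + 28r_C3 − 380 = 0  ⇒  r_C3 = 10 (r>0 drops 1)
2. [ext C3·C4]  r_C3² + 10r_C3 − 200 = 0  ⇒  r_C3 = 10 (r>0 drops 1)

10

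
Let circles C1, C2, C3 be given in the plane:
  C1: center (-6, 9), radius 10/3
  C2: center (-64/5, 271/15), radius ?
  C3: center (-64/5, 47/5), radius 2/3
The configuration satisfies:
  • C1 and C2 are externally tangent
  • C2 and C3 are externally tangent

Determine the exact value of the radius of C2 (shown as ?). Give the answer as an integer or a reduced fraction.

1. [ext C1·C2]  r_C2² + (20/3)r_C2 − 352/3 = 0  ⇒  r_C2 = 8 (r>0 drops 1)
2. [ext C2·C3]  r_C2² + (4/3)r_C2 − 224/3 = 0  ⇒  r_C2 = 8 (r>0 drops 1)

8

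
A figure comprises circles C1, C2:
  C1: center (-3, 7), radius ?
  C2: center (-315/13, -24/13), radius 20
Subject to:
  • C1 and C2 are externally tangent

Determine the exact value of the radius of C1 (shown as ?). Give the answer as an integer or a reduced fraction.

1. [ext C1·C2]  r_C1² + 40r_C1 − 129 = 0  ⇒  r_C1 = 3 (r>0 drops 1)

3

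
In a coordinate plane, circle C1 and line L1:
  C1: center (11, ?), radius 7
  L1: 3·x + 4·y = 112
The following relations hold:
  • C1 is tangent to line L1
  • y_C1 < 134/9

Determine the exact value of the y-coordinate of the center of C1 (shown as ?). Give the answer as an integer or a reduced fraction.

11

1. [C1‖L1]  y_C1² − (79/2)y_C1 + 627/2 = 0  ⇒  y_C1 = 11 or 57/2
2. given y_C1 < 134/9: keep 11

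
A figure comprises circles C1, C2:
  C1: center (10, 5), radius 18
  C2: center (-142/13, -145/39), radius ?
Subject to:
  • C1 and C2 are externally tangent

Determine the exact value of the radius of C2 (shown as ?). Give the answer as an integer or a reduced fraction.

1. [ext C1·C2]  r_C2² + 36r_C2 − 1708/9 = 0  ⇒  r_C2 = 14/3 (r>0 drops 1)

14/3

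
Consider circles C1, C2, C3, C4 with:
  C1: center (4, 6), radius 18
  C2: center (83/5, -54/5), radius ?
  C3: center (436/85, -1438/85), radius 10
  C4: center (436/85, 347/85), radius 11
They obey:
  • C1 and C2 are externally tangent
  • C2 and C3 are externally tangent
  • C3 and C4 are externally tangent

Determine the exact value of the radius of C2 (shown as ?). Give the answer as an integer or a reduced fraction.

1. [ext C1·C2]  r_C2² + 36r_C2 − 117 = 0  ⇒  r_C2 = 3 (r>0 drops 1)
2. [ext C2·C3]  r_C2² + 20r_C2 − 69 = 0  ⇒  r_C2 = 3 (r>0 drops 1)

3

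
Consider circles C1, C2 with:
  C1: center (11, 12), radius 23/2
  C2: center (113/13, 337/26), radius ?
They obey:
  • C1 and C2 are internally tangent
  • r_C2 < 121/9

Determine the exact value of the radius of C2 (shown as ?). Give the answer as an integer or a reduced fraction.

9

1. [int C1,C2]  r_C2² − 23r_C2 + 126 = 0  ⇒  r_C2 = 9 or 14
2. given r_C2 < 121/9: keep 9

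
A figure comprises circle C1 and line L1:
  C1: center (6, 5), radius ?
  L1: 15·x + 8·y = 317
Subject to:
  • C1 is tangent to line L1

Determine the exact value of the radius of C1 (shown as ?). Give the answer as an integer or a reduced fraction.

11

1. [C1‖L1]  r_C1² − 121 = 0  ⇒  r_C1 = 11 (r>0 drops 1)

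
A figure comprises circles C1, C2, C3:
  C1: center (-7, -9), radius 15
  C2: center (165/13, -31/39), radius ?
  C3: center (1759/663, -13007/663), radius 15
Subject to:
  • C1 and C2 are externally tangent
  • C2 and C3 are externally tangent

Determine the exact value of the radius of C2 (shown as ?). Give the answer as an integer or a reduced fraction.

19/3

1. [ext C1·C2]  r_C2² + 30r_C2 − 2071/9 = 0  ⇒  r_C2 = 19/3 (r>0 drops 1)
2. [ext C2·C3]  r_C2² + 30r_C2 − 2071/9 = 0  ⇒  r_C2 = 19/3 (r>0 drops 1)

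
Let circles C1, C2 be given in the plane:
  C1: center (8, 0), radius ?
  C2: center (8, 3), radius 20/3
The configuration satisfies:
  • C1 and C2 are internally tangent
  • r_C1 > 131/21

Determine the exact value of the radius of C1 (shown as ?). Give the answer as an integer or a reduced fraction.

1. [int C1,C2]  r_C1² − (40/3)r_C1 + 319/9 = 0  ⇒  r_C1 = 11/3 or 29/3
2. given r_C1 > 131/21: keep 29/3

29/3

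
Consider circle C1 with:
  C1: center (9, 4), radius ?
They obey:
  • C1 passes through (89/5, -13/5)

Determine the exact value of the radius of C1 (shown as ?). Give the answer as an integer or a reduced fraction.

1. [C1∋P]  r_C1² − 121 = 0  ⇒  r_C1 = 11 (r>0 drops 1)

11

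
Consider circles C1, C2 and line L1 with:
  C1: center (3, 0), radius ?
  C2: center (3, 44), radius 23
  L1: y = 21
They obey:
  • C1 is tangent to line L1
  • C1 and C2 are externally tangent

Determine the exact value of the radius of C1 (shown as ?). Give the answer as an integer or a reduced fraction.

1. [C1‖L1]  r_C1² − 441 = 0  ⇒  r_C1 = 21 (r>0 drops 1)
2. [ext C1·C2]  r_C1² + 46r_C1 − 1407 = 0  ⇒  r_C1 = 21 (r>0 drops 1)

21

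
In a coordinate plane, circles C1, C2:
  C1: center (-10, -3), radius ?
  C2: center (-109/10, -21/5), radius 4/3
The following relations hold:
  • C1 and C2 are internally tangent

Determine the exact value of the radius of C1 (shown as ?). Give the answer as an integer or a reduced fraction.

1. [int C1,C2]  r_C1² − (8/3)r_C1 − 17/36 = 0  ⇒  r_C1 = 17/6 (r>0 drops 1)

17/6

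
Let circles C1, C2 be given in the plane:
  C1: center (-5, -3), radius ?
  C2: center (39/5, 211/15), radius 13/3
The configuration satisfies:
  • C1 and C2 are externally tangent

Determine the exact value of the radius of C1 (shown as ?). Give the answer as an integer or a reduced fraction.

17

1. [ext C1·C2]  r_C1² + (26/3)r_C1 − 1309/3 = 0  ⇒  r_C1 = 17 (r>0 drops 1)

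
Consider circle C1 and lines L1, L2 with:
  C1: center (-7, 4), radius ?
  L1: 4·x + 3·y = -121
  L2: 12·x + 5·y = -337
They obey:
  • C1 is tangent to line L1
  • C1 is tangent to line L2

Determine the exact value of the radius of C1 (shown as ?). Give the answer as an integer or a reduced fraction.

21

1. [C1‖L1]  r_C1² − 441 = 0  ⇒  r_C1 = 21 (r>0 drops 1)
2. [C1‖L2]  r_C1² − 441 = 0  ⇒  r_C1 = 21 (r>0 drops 1)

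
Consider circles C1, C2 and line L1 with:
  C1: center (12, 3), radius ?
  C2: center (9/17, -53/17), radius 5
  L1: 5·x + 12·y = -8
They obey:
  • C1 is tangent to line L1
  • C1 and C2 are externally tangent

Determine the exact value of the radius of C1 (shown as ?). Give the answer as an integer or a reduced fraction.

1. [C1‖L1]  r_C1² − 64 = 0  ⇒  r_C1 = 8 (r>0 drops 1)
2. [ext C1·C2]  r_C1² + 10r_C1 − 144 = 0  ⇒  r_C1 = 8 (r>0 drops 1)

8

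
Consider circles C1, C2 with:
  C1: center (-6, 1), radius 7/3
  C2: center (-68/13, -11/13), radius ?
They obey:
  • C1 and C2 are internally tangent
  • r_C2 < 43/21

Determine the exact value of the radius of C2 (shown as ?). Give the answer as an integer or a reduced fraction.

1. [int C1,C2]  r_C2² − (14/3)r_C2 + 13/9 = 0  ⇒  r_C2 = 1/3 or 13/3
2. given r_C2 < 43/21: keep 1/3

1/3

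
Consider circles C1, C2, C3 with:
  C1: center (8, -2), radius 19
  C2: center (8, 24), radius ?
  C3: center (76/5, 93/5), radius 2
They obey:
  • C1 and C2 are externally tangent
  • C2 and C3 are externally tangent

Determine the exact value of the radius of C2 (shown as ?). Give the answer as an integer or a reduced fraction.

7

1. [ext C1·C2]  r_C2² + 38r_C2 − 315 = 0  ⇒  r_C2 = 7 (r>0 drops 1)
2. [ext C2·C3]  r_C2² + 4r_C2 − 77 = 0  ⇒  r_C2 = 7 (r>0 drops 1)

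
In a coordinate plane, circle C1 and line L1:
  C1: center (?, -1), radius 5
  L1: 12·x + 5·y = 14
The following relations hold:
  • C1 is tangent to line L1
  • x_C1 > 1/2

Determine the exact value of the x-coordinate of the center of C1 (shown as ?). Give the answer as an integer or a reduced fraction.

7

1. [C1‖L1]  x_C1² − (19/6)x_C1 − 161/6 = 0  ⇒  x_C1 = -23/6 or 7
2. given x_C1 > 1/2: keep 7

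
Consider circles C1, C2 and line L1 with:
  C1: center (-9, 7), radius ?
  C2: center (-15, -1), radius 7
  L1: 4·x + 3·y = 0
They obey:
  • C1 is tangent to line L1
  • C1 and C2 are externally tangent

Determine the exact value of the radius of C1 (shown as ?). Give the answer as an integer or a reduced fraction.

1. [C1‖L1]  r_C1² − 9 = 0  ⇒  r_C1 = 3 (r>0 drops 1)
2. [ext C1·C2]  r_C1² + 14r_C1 − 51 = 0  ⇒  r_C1 = 3 (r>0 drops 1)

3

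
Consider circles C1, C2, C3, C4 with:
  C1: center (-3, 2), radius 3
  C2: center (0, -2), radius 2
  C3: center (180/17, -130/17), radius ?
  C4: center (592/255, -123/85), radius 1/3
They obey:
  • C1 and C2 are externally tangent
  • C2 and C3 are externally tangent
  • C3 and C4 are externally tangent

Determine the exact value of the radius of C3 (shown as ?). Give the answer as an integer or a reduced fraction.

1. [ext C2·C3]  r_C3² + 4r_C3 − 140 = 0  ⇒  r_C3 = 10 (r>0 drops 1)
2. [ext C3·C4]  r_C3² + (2/3)r_C3 − 320/3 = 0  ⇒  r_C3 = 10 (r>0 drops 1)

10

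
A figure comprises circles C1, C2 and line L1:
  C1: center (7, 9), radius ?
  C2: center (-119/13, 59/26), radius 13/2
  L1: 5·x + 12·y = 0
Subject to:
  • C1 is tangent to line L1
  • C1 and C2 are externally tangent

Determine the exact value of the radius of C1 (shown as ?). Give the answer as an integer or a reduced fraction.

11

1. [C1‖L1]  r_C1² − 121 = 0  ⇒  r_C1 = 11 (r>0 drops 1)
2. [ext C1·C2]  r_C1² + 13r_C1 − 264 = 0  ⇒  r_C1 = 11 (r>0 drops 1)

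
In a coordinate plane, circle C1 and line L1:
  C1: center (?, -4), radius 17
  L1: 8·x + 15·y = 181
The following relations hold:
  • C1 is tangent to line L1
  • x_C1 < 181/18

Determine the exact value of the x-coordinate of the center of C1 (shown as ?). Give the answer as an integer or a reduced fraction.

-6

1. [C1‖L1]  x_C1² − (241/4)x_C1 − 795/2 = 0  ⇒  x_C1 = -6 or 265/4
2. given x_C1 < 181/18: keep -6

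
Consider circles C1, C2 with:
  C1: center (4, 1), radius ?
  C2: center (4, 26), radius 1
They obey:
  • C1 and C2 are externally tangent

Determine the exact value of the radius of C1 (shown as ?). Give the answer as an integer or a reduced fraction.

1. [ext C1·C2]  r_C1² + 2r_C1 − 624 = 0  ⇒  r_C1 = 24 (r>0 drops 1)

24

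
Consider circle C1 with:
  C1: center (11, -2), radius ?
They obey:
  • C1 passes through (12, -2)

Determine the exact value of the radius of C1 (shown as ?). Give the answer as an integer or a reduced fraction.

1

1. [C1∋P]  r_C1² − 1 = 0  ⇒  r_C1 = 1 (r>0 drops 1)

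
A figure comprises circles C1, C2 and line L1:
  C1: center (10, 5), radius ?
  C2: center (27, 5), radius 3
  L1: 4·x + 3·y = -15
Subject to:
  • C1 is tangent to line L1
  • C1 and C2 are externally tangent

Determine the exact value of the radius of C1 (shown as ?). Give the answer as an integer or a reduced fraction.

14

1. [C1‖L1]  r_C1² − 196 = 0  ⇒  r_C1 = 14 (r>0 drops 1)
2. [ext C1·C2]  r_C1² + 6r_C1 − 280 = 0  ⇒  r_C1 = 14 (r>0 drops 1)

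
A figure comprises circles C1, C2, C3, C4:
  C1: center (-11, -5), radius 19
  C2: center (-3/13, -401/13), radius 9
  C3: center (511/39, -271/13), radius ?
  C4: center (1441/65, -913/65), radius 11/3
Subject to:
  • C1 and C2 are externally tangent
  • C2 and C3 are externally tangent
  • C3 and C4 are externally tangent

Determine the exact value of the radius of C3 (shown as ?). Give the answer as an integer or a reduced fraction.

1. [ext C2·C3]  r_C3² + 18r_C3 − 1771/9 = 0  ⇒  r_C3 = 23/3 (r>0 drops 1)
2. [ext C3·C4]  r_C3² + (22/3)r_C3 − 115 = 0  ⇒  r_C3 = 23/3 (r>0 drops 1)

23/3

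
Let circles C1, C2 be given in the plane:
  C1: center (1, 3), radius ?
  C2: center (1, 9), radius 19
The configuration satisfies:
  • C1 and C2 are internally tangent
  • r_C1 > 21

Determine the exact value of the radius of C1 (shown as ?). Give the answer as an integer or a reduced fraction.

25

1. [int C1,C2]  r_C1² − 38r_C1 + 325 = 0  ⇒  r_C1 = 13 or 25
2. given r_C1 > 21: keep 25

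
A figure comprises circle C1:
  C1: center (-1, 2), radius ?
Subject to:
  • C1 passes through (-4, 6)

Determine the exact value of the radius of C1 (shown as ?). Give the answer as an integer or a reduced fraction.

1. [C1∋P]  r_C1² − 25 = 0  ⇒  r_C1 = 5 (r>0 drops 1)

5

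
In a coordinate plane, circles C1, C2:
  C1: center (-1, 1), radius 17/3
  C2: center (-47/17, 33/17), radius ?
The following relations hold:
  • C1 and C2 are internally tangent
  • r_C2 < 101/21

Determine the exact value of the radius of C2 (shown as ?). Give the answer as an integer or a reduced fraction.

11/3

1. [int C1,C2]  r_C2² − (34/3)r_C2 + 253/9 = 0  ⇒  r_C2 = 11/3 or 23/3
2. given r_C2 < 101/21: keep 11/3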